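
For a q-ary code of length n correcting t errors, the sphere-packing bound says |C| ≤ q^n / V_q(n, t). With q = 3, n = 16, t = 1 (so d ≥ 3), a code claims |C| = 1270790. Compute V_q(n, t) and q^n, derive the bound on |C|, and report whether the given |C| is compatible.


V_q(n, t) = 33, q^n = 43046721, Hamming bound = 1304446, |C| = 1270790 ≤ bound (satisfied).

Step 1: Compute V_q(n, t) = Σ_{j=0}^1 C(n, j) (q−1)^j.
  j = 0: C(16,0)·(2)^0 = 1·1 = 1.
  j = 1: C(16,1)·(2)^1 = 16·2 = 32.
  V_q(n, t) = 1 + 32 = 33.
Step 2: q^n = 3^16 = 43046721.
Step 3: Hamming bound ⌊q^n / V_q(n,t)⌋ = ⌊43046721/33⌋ = 1304446.
Step 4: Compare |C| = 1270790 to 1304446: satisfied.
The claimed |C| lies below the Hamming bound.


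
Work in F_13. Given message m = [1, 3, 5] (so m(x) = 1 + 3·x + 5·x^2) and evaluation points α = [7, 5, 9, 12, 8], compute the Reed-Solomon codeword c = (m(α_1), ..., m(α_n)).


c = [7, 11, 4, 3, 7]

Message polynomial: m(x) = 1 + 3·x + 5·x^2 (mod 13).
For each evaluation point α_i, compute m(α_i) mod 13:
  α_1 = 7: Horner steps 5 → 12 → 7, so m(7) = 7.
  α_2 = 5: Horner steps 5 → 2 → 11, so m(5) = 11.
  α_3 = 9: Horner steps 5 → 9 → 4, so m(9) = 4.
  α_4 = 12: Horner steps 5 → 11 → 3, so m(12) = 3.
  α_5 = 8: Horner steps 5 → 4 → 7, so m(8) = 7.
Codeword c = [7, 11, 4, 3, 7] ∈ F_13^5.


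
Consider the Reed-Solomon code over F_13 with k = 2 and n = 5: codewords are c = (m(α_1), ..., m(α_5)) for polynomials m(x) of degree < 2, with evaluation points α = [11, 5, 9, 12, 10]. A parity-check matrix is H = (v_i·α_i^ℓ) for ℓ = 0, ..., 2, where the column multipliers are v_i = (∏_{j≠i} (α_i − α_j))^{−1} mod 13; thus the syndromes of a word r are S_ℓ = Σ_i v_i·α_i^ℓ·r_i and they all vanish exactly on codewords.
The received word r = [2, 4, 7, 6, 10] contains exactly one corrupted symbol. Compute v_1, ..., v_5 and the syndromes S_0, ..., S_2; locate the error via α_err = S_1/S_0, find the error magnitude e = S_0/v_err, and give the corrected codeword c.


S = (9, 12, 3), error at position 5, error magnitude e = 12, c = [2, 4, 7, 6, 11].

Step 1: column multipliers v_i = (∏_{j≠i}(α_i − α_j))^{−1} mod 13.
  i = 1 (α = 11): (11−5)(11−9)(11−12)(11−10) = 6·2·(−1)·1 = −12 ≡ 1, so v_1 = 1^{−1} = 1 (mod 13).
  i = 2 (α = 5): (5−11)(5−9)(5−12)(5−10) = (−6)·(−4)·(−7)·(−5) = 840 ≡ 8, so v_2 = 8^{−1} = 5 (mod 13).
  i = 3 (α = 9): (9−11)(9−5)(9−12)(9−10) = (−2)·4·(−3)·(−1) = −24 ≡ 2, so v_3 = 2^{−1} = 7 (mod 13).
  i = 4 (α = 12): (12−11)(12−5)(12−9)(12−10) = 1·7·3·2 = 42 ≡ 3, so v_4 = 3^{−1} = 9 (mod 13).
  i = 5 (α = 10): (10−11)(10−5)(10−9)(10−12) = (−1)·5·1·(−2) = 10 ≡ 10, so v_5 = 10^{−1} = 4 (mod 13).
  v = [1, 5, 7, 9, 4].
Step 2: syndromes of r = [2, 4, 7, 6, 10] (all sums mod 13).
  S_0 = Σ v_i r_i = 1·2 + 5·4 + 7·7 + 9·6 + 4·10 = 165 ≡ 9.
  S_1 = Σ v_i α_i r_i = 1·11·2 + 5·5·4 + 7·9·7 + 9·12·6 + 4·10·10 = 1611 ≡ 12.
  α_i^2 mod 13 = [4, 12, 3, 1, 9].
  S_2 = Σ v_i α_i^2 r_i = 1·4·2 + 5·12·4 + 7·3·7 + 9·1·6 + 4·9·10 = 809 ≡ 3.
  S = (9, 12, 3) ≠ 0, so r is not a codeword (an error is present).
Step 3: locate the error. For a single error e at position i, S_ℓ = v_i·e·α_i^ℓ, so α_err = S_1/S_0.
  S_0^{−1} = 9^{−1} = 3 (mod 13), so α_err = 12·3 = 36 ≡ 10 = α_5. Error position i = 5.
  Consistency check: S_2/S_1 = 3·12 = 36 ≡ 10 = α_err ✓ (single-error assumption holds).
Step 4: error magnitude e = S_0/v_5 = S_0·∏_{j≠5}(α_5 − α_j) = 9·10 = 90 ≡ 12 (mod 13).
Step 5: correct position 5: c_5 = r_5 − e = 10 − 12 ≡ 11 (mod 13). Hence c = [2, 4, 7, 6, 11].
  Check: interpolating c through the α_i gives m(x) = 10 + 4·x (degree < 2) with m(α_i) = c_i for every i, so c is indeed a codeword.


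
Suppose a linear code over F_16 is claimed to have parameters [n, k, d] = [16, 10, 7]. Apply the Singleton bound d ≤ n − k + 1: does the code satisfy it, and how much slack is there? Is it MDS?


Singleton RHS = n − k + 1 = 7, slack = 0, bound satisfied, MDS.

Singleton bound: d ≤ n − k + 1.
Here n = 16, k = 10, so n − k + 1 = 7.
Given d = 7, check d ≤ 7: YES.
Slack = (n − k + 1) − d = 0.
The code is MDS (slack = 0).
Description: the claimed parameters are [16, 10, 7]_16; such a code would be MDS (meets Singleton bound).


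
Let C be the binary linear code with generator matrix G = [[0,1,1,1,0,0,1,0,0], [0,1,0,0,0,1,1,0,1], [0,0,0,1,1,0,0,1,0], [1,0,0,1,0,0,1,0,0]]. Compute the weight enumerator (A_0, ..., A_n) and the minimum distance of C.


Weight distribution: A_0 = 1, A_3 = 3, A_4 = 4, A_5 = 4, A_6 = 2, A_7 = 1, A_8 = 1. Minimum distance d = 3.

Enumerate all 2^4 = 16 messages m ∈ F_2^4.
For each, compute codeword c = mG in F_2^9, then tally its weight.
  m = 0000 → c = 000000000, weight = 0.
  m = 1000 → c = 011100100, weight = 4.
  m = 0100 → c = 010001101, weight = 4.
  m = 1100 → c = 001101001, weight = 4.
  m = 0010 → c = 000110010, weight = 3.
  m = 1010 → c = 011010110, weight = 5.
  m = 0110 → c = 010111111, weight = 7.
  m = 1110 → c = 001011011, weight = 5.
  m = 0001 → c = 100100100, weight = 3.
  m = 1001 → c = 111000000, weight = 3.
  m = 0101 → c = 110101001, weight = 5.
  m = 1101 → c = 101001101, weight = 5.
  m = 0011 → c = 100010110, weight = 4.
  m = 1011 → c = 111110010, weight = 6.
  m = 0111 → c = 110011011, weight = 6.
  m = 1111 → c = 101111111, weight = 8.
Tally weights:
  weight 0: 1 codewords.
  weight 3: 3 codewords.
  weight 4: 4 codewords.
  weight 5: 4 codewords.
  weight 6: 2 codewords.
  weight 7: 1 codewords.
  weight 8: 1 codewords.
Minimum distance d = smallest w > 0 with A_w > 0 = 3.
Sanity: Σ A_w = 16 = 2^4 = 16 ✓.


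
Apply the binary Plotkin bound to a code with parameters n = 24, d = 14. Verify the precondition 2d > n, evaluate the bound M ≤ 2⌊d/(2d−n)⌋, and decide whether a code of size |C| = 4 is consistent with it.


Plotkin bound M ≤ 6; given |C| = 4 ≤ bound (satisfied).

Check applicability: 2d = 28, n = 24.
2d − n = 4 > 0, so Plotkin applies.
Compute d/(2d−n) = 14/4 ≈ 3.5000.
⌊d/(2d−n)⌋ = 3.
Plotkin bound: M ≤ 2·3 = 6.
Given |C| = 4, check: satisfied.
This |C| is below the Plotkin bound.


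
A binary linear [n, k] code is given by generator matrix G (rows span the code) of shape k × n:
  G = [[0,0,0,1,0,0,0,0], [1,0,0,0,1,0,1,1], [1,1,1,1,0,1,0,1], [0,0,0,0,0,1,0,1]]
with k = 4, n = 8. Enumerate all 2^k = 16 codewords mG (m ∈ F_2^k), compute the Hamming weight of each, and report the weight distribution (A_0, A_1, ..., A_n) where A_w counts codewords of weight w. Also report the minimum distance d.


Weight distribution: A_0 = 1, A_1 = 1, A_2 = 1, A_3 = 2, A_4 = 3, A_5 = 5, A_6 = 3. Minimum distance d = 1.

Enumerate all 2^4 = 16 messages m ∈ F_2^4.
For each, compute codeword c = mG in F_2^8, then tally its weight.
  m = 0000 → c = 00000000, weight = 0.
  m = 1000 → c = 00010000, weight = 1.
  m = 0100 → c = 10001011, weight = 4.
  m = 1100 → c = 10011011, weight = 5.
  m = 0010 → c = 11110101, weight = 6.
  m = 1010 → c = 11100101, weight = 5.
  m = 0110 → c = 01111110, weight = 6.
  m = 1110 → c = 01101110, weight = 5.
  m = 0001 → c = 00000101, weight = 2.
  m = 1001 → c = 00010101, weight = 3.
  m = 0101 → c = 10001110, weight = 4.
  m = 1101 → c = 10011110, weight = 5.
  m = 0011 → c = 11110000, weight = 4.
  m = 1011 → c = 11100000, weight = 3.
  m = 0111 → c = 01111011, weight = 6.
  m = 1111 → c = 01101011, weight = 5.
Tally weights:
  weight 0: 1 codewords.
  weight 1: 1 codewords.
  weight 2: 1 codewords.
  weight 3: 2 codewords.
  weight 4: 3 codewords.
  weight 5: 5 codewords.
  weight 6: 3 codewords.
Minimum distance d = smallest w > 0 with A_w > 0 = 1.
Sanity: Σ A_w = 16 = 2^4 = 16 ✓.


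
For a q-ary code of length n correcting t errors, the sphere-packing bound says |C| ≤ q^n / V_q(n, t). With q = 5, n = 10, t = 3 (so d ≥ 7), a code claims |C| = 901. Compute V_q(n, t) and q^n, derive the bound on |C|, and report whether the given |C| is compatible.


V_q(n, t) = 8441, q^n = 9765625, Hamming bound = 1156, |C| = 901 ≤ bound (satisfied).

Step 1: Compute V_q(n, t) = Σ_{j=0}^3 C(n, j) (q−1)^j.
  j = 0: C(10,0)·(4)^0 = 1·1 = 1.
  j = 1: C(10,1)·(4)^1 = 10·4 = 40.
  j = 2: C(10,2)·(4)^2 = 45·16 = 720.
  j = 3: C(10,3)·(4)^3 = 120·64 = 7680.
  V_q(n, t) = 1 + 40 + 720 + 7680 = 8441.
Step 2: q^n = 5^10 = 9765625.
Step 3: Hamming bound ⌊q^n / V_q(n,t)⌋ = ⌊9765625/8441⌋ = 1156.
Step 4: Compare |C| = 901 to 1156: satisfied.
The claimed |C| lies below the Hamming bound.


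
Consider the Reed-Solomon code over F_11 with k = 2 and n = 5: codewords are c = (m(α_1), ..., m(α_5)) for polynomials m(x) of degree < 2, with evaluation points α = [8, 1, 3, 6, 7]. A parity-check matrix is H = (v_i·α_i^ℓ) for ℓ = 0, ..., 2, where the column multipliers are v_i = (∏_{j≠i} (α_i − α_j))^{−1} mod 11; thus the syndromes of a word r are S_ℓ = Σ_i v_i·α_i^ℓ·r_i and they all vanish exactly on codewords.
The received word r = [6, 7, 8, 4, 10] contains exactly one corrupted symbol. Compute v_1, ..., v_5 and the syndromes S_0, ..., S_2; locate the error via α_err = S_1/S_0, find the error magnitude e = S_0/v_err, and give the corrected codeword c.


S = (3, 2, 5), error at position 1, error magnitude e = 1, c = [5, 7, 8, 4, 10].

Step 1: column multipliers v_i = (∏_{j≠i}(α_i − α_j))^{−1} mod 11.
  i = 1 (α = 8): (8−1)(8−3)(8−6)(8−7) = 7·5·2·1 = 70 ≡ 4, so v_1 = 4^{−1} = 3 (mod 11).
  i = 2 (α = 1): (1−8)(1−3)(1−6)(1−7) = (−7)·(−2)·(−5)·(−6) = 420 ≡ 2, so v_2 = 2^{−1} = 6 (mod 11).
  i = 3 (α = 3): (3−8)(3−1)(3−6)(3−7) = (−5)·2·(−3)·(−4) = −120 ≡ 1, so v_3 = 1^{−1} = 1 (mod 11).
  i = 4 (α = 6): (6−8)(6−1)(6−3)(6−7) = (−2)·5·3·(−1) = 30 ≡ 8, so v_4 = 8^{−1} = 7 (mod 11).
  i = 5 (α = 7): (7−8)(7−1)(7−3)(7−6) = (−1)·6·4·1 = −24 ≡ 9, so v_5 = 9^{−1} = 5 (mod 11).
  v = [3, 6, 1, 7, 5].
Step 2: syndromes of r = [6, 7, 8, 4, 10] (all sums mod 11).
  S_0 = Σ v_i r_i = 3·6 + 6·7 + 1·8 + 7·4 + 5·10 = 146 ≡ 3.
  S_1 = Σ v_i α_i r_i = 3·8·6 + 6·1·7 + 1·3·8 + 7·6·4 + 5·7·10 = 728 ≡ 2.
  α_i^2 mod 11 = [9, 1, 9, 3, 5].
  S_2 = Σ v_i α_i^2 r_i = 3·9·6 + 6·1·7 + 1·9·8 + 7·3·4 + 5·5·10 = 610 ≡ 5.
  S = (3, 2, 5) ≠ 0, so r is not a codeword (an error is present).
Step 3: locate the error. For a single error e at position i, S_ℓ = v_i·e·α_i^ℓ, so α_err = S_1/S_0.
  S_0^{−1} = 3^{−1} = 4 (mod 11), so α_err = 2·4 = 8 ≡ 8 = α_1. Error position i = 1.
  Consistency check: S_2/S_1 = 5·6 = 30 ≡ 8 = α_err ✓ (single-error assumption holds).
Step 4: error magnitude e = S_0/v_1 = S_0·∏_{j≠1}(α_1 − α_j) = 3·4 = 12 ≡ 1 (mod 11).
Step 5: correct position 1: c_1 = r_1 − e = 6 − 1 ≡ 5 (mod 11). Hence c = [5, 7, 8, 4, 10].
  Check: interpolating c through the α_i gives m(x) = 1 + 6·x (degree < 2) with m(α_i) = c_i for every i, so c is indeed a codeword.


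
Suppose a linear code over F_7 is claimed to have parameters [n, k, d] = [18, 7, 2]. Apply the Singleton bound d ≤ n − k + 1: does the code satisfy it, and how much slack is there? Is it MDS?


Singleton RHS = n − k + 1 = 12, slack = 10, bound satisfied, not MDS.

Singleton bound: d ≤ n − k + 1.
Here n = 18, k = 7, so n − k + 1 = 12.
Given d = 2, check d ≤ 12: YES.
Slack = (n − k + 1) − d = 10.
The code is NOT MDS (slack = 10 > 0).
Description: the claimed parameters are [18, 7, 2]_7; such a code would be non-MDS.


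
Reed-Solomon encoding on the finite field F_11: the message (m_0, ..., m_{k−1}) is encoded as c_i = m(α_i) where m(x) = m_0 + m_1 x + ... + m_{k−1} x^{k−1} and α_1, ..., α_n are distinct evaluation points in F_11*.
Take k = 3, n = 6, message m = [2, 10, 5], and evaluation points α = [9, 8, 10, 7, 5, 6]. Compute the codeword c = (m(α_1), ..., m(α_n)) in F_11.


c = [2, 6, 8, 9, 1, 0]

Message polynomial: m(x) = 2 + 10·x + 5·x^2 (mod 11).
For each evaluation point α_i, compute m(α_i) mod 11:
  α_1 = 9: Horner steps 5 → 0 → 2, so m(9) = 2.
  α_2 = 8: Horner steps 5 → 6 → 6, so m(8) = 6.
  α_3 = 10: Horner steps 5 → 5 → 8, so m(10) = 8.
  α_4 = 7: Horner steps 5 → 1 → 9, so m(7) = 9.
  α_5 = 5: Horner steps 5 → 2 → 1, so m(5) = 1.
  α_6 = 6: Horner steps 5 → 7 → 0, so m(6) = 0.
Codeword c = [2, 6, 8, 9, 1, 0] ∈ F_11^6.


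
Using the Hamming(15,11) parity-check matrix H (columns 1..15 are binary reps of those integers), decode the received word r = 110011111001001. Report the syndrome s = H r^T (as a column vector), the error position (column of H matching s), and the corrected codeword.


s = (0, 1, 0, 1)^T, error position = 5, corrected codeword c = 110001111001001

Compute s = H r^T mod 2 one row at a time:
  s_1 = 1 + 1 + 0 + 0 + 1 + 0 + 0 + 1 = 4 ≡ 0 (mod 2).
  s_2 = 0 + 1 + 1 + 1 + 1 + 0 + 0 + 1 = 5 ≡ 1 (mod 2).
  s_3 = 1 + 0 + 1 + 1 + 0 + 0 + 0 + 1 = 4 ≡ 0 (mod 2).
  s_4 = 1 + 0 + 1 + 1 + 1 + 0 + 0 + 1 = 5 ≡ 1 (mod 2).
s = (0, 1, 0, 1)^T — this equals column 5 of H (binary 0101), so error is at position 5.
Correct: flip bit 5 of r = 110011111001001 to get c = 110001111001001.


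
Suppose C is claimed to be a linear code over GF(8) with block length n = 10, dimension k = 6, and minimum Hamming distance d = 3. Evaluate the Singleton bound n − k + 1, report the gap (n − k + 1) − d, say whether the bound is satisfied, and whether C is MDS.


Singleton RHS = n − k + 1 = 5, slack = 2, bound satisfied, not MDS.

Singleton bound: d ≤ n − k + 1.
Here n = 10, k = 6, so n − k + 1 = 5.
Given d = 3, check d ≤ 5: YES.
Slack = (n − k + 1) − d = 2.
The code is NOT MDS (slack = 2 > 0).
Description: the claimed parameters are [10, 6, 3]_8; such a code would be non-MDS.


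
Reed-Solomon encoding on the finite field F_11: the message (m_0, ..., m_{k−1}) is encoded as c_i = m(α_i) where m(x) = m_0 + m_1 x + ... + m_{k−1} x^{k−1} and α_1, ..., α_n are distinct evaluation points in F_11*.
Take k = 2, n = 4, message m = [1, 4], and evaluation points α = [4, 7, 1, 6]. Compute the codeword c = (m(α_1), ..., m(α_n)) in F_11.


c = [6, 7, 5, 3]

Message polynomial: m(x) = 1 + 4·x (mod 11).
For each evaluation point α_i, compute m(α_i) mod 11:
  α_1 = 4: Horner steps 4 → 6, so m(4) = 6.
  α_2 = 7: Horner steps 4 → 7, so m(7) = 7.
  α_3 = 1: Horner steps 4 → 5, so m(1) = 5.
  α_4 = 6: Horner steps 4 → 3, so m(6) = 3.
Codeword c = [6, 7, 5, 3] ∈ F_11^4.


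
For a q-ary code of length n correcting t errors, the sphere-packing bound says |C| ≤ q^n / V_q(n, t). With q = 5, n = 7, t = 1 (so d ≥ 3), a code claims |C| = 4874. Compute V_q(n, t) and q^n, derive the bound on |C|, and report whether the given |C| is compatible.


V_q(n, t) = 29, q^n = 78125, Hamming bound = 2693, |C| = 4874 > bound (violated).

Step 1: Compute V_q(n, t) = Σ_{j=0}^1 C(n, j) (q−1)^j.
  j = 0: C(7,0)·(4)^0 = 1·1 = 1.
  j = 1: C(7,1)·(4)^1 = 7·4 = 28.
  V_q(n, t) = 1 + 28 = 29.
Step 2: q^n = 5^7 = 78125.
Step 3: Hamming bound ⌊q^n / V_q(n,t)⌋ = ⌊78125/29⌋ = 2693.
Step 4: Compare |C| = 4874 to 2693: violated.
The claimed |C| lies above the Hamming bound, so no 5-ary code of length 7 with d ≥ 3 can have 4874 codewords.


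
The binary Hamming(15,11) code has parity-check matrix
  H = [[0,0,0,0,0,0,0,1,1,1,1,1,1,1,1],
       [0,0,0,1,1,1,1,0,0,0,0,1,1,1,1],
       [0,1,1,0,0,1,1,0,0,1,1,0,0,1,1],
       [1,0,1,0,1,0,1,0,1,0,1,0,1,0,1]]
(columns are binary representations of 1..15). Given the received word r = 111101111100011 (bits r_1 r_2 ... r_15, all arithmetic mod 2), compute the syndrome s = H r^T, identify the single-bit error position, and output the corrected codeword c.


s = (1, 1, 1, 1)^T, error position = 15, corrected codeword c = 111101111100010

Compute s = H r^T mod 2 one row at a time:
  s_1 = 1 + 1 + 1 + 0 + 0 + 0 + 1 + 1 = 5 ≡ 1 (mod 2).
  s_2 = 1 + 0 + 1 + 1 + 0 + 0 + 1 + 1 = 5 ≡ 1 (mod 2).
  s_3 = 1 + 1 + 1 + 1 + 1 + 0 + 1 + 1 = 7 ≡ 1 (mod 2).
  s_4 = 1 + 1 + 0 + 1 + 1 + 0 + 0 + 1 = 5 ≡ 1 (mod 2).
s = (1, 1, 1, 1)^T — this equals column 15 of H (binary 1111), so error is at position 15.
Correct: flip bit 15 of r = 111101111100011 to get c = 111101111100010.


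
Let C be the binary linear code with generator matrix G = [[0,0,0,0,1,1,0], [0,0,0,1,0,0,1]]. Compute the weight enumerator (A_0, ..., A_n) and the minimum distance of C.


Weight distribution: A_0 = 1, A_2 = 2, A_4 = 1. Minimum distance d = 2.

Enumerate all 2^2 = 4 messages m ∈ F_2^2.
For each, compute codeword c = mG in F_2^7, then tally its weight.
  m = 00 → c = 0000000, weight = 0.
  m = 10 → c = 0000110, weight = 2.
  m = 01 → c = 0001001, weight = 2.
  m = 11 → c = 0001111, weight = 4.
Tally weights:
  weight 0: 1 codewords.
  weight 2: 2 codewords.
  weight 4: 1 codewords.
Minimum distance d = smallest w > 0 with A_w > 0 = 2.
Sanity: Σ A_w = 4 = 2^2 = 4 ✓.


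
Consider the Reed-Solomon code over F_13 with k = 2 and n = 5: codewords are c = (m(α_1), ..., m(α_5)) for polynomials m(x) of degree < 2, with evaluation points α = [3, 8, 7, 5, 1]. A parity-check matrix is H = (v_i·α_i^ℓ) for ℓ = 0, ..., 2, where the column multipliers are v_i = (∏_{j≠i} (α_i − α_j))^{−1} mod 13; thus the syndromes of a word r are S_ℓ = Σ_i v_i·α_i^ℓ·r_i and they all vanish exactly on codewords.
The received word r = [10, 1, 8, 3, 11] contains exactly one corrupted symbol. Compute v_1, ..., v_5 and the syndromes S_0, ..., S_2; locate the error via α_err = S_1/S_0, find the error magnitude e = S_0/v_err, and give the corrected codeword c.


S = (8, 1, 5), error at position 4, error magnitude e = 7, c = [10, 1, 8, 9, 11].

Step 1: column multipliers v_i = (∏_{j≠i}(α_i − α_j))^{−1} mod 13.
  i = 1 (α = 3): (3−8)(3−7)(3−5)(3−1) = (−5)·(−4)·(−2)·2 = −80 ≡ 11, so v_1 = 11^{−1} = 6 (mod 13).
  i = 2 (α = 8): (8−3)(8−7)(8−5)(8−1) = 5·1·3·7 = 105 ≡ 1, so v_2 = 1^{−1} = 1 (mod 13).
  i = 3 (α = 7): (7−3)(7−8)(7−5)(7−1) = 4·(−1)·2·6 = −48 ≡ 4, so v_3 = 4^{−1} = 10 (mod 13).
  i = 4 (α = 5): (5−3)(5−8)(5−7)(5−1) = 2·(−3)·(−2)·4 = 48 ≡ 9, so v_4 = 9^{−1} = 3 (mod 13).
  i = 5 (α = 1): (1−3)(1−8)(1−7)(1−5) = (−2)·(−7)·(−6)·(−4) = 336 ≡ 11, so v_5 = 11^{−1} = 6 (mod 13).
  v = [6, 1, 10, 3, 6].
Step 2: syndromes of r = [10, 1, 8, 3, 11] (all sums mod 13).
  S_0 = Σ v_i r_i = 6·10 + 1·1 + 10·8 + 3·3 + 6·11 = 216 ≡ 8.
  S_1 = Σ v_i α_i r_i = 6·3·10 + 1·8·1 + 10·7·8 + 3·5·3 + 6·1·11 = 859 ≡ 1.
  α_i^2 mod 13 = [9, 12, 10, 12, 1].
  S_2 = Σ v_i α_i^2 r_i = 6·9·10 + 1·12·1 + 10·10·8 + 3·12·3 + 6·1·11 = 1526 ≡ 5.
  S = (8, 1, 5) ≠ 0, so r is not a codeword (an error is present).
Step 3: locate the error. For a single error e at position i, S_ℓ = v_i·e·α_i^ℓ, so α_err = S_1/S_0.
  S_0^{−1} = 8^{−1} = 5 (mod 13), so α_err = 1·5 = 5 ≡ 5 = α_4. Error position i = 4.
  Consistency check: S_2/S_1 = 5·1 = 5 ≡ 5 = α_err ✓ (single-error assumption holds).
Step 4: error magnitude e = S_0/v_4 = S_0·∏_{j≠4}(α_4 − α_j) = 8·9 = 72 ≡ 7 (mod 13).
Step 5: correct position 4: c_4 = r_4 − e = 3 − 7 ≡ 9 (mod 13). Hence c = [10, 1, 8, 9, 11].
  Check: interpolating c through the α_i gives m(x) = 5 + 6·x (degree < 2) with m(α_i) = c_i for every i, so c is indeed a codeword.


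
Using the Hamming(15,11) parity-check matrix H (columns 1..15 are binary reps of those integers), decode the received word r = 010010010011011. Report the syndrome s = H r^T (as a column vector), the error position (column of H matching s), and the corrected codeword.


s = (1, 0, 0, 1)^T, error position = 9, corrected codeword c = 010010011011011

Compute s = H r^T mod 2 one row at a time:
  s_1 = 1 + 0 + 0 + 1 + 1 + 0 + 1 + 1 = 5 ≡ 1 (mod 2).
  s_2 = 0 + 1 + 0 + 0 + 1 + 0 + 1 + 1 = 4 ≡ 0 (mod 2).
  s_3 = 1 + 0 + 0 + 0 + 0 + 1 + 1 + 1 = 4 ≡ 0 (mod 2).
  s_4 = 0 + 0 + 1 + 0 + 0 + 1 + 0 + 1 = 3 ≡ 1 (mod 2).
s = (1, 0, 0, 1)^T — this equals column 9 of H (binary 1001), so error is at position 9.
Correct: flip bit 9 of r = 010010010011011 to get c = 010010011011011.


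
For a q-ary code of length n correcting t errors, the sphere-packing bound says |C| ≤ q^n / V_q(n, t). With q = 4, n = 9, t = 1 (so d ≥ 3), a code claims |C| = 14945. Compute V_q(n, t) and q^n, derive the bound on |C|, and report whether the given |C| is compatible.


V_q(n, t) = 28, q^n = 262144, Hamming bound = 9362, |C| = 14945 > bound (violated).

Step 1: Compute V_q(n, t) = Σ_{j=0}^1 C(n, j) (q−1)^j.
  j = 0: C(9,0)·(3)^0 = 1·1 = 1.
  j = 1: C(9,1)·(3)^1 = 9·3 = 27.
  V_q(n, t) = 1 + 27 = 28.
Step 2: q^n = 4^9 = 262144.
Step 3: Hamming bound ⌊q^n / V_q(n,t)⌋ = ⌊262144/28⌋ = 9362.
Step 4: Compare |C| = 14945 to 9362: violated.
The claimed |C| lies above the Hamming bound, so no 4-ary code of length 9 with d ≥ 3 can have 14945 codewords.


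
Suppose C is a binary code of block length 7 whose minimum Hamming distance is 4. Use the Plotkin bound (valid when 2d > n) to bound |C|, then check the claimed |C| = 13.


Plotkin bound M ≤ 8; given |C| = 13 > bound (violated).

Check applicability: 2d = 8, n = 7.
2d − n = 1 > 0, so Plotkin applies.
Compute d/(2d−n) = 4/1 ≈ 4.0000.
⌊d/(2d−n)⌋ = 4.
Plotkin bound: M ≤ 2·4 = 8.
Given |C| = 13, check: VIOLATED.
This |C| is above the Plotkin bound, so no binary code with n = 7, d = 4 and 13 codewords exists.


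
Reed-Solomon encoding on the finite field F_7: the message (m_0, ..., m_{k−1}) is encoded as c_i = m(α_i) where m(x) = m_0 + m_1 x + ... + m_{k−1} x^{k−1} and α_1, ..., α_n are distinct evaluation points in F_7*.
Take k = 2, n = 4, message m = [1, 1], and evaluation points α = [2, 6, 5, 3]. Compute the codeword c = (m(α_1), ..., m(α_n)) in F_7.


c = [3, 0, 6, 4]

Message polynomial: m(x) = 1 + 1·x (mod 7).
For each evaluation point α_i, compute m(α_i) mod 7:
  α_1 = 2: Horner steps 1 → 3, so m(2) = 3.
  α_2 = 6: Horner steps 1 → 0, so m(6) = 0.
  α_3 = 5: Horner steps 1 → 6, so m(5) = 6.
  α_4 = 3: Horner steps 1 → 4, so m(3) = 4.
Codeword c = [3, 0, 6, 4] ∈ F_7^4.


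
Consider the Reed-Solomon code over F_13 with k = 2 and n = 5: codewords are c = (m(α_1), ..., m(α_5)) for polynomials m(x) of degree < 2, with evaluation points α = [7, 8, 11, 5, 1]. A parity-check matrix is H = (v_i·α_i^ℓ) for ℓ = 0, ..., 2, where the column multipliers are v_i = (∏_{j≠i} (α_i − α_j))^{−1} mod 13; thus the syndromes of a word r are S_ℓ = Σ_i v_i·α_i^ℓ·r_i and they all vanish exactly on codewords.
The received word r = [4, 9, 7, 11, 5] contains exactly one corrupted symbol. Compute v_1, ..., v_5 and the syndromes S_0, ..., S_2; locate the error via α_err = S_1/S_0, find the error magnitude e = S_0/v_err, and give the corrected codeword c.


S = (9, 11, 12), error at position 1, error magnitude e = 3, c = [1, 9, 7, 11, 5].

Step 1: column multipliers v_i = (∏_{j≠i}(α_i − α_j))^{−1} mod 13.
  i = 1 (α = 7): (7−8)(7−11)(7−5)(7−1) = (−1)·(−4)·2·6 = 48 ≡ 9, so v_1 = 9^{−1} = 3 (mod 13).
  i = 2 (α = 8): (8−7)(8−11)(8−5)(8−1) = 1·(−3)·3·7 = −63 ≡ 2, so v_2 = 2^{−1} = 7 (mod 13).
  i = 3 (α = 11): (11−7)(11−8)(11−5)(11−1) = 4·3·6·10 = 720 ≡ 5, so v_3 = 5^{−1} = 8 (mod 13).
  i = 4 (α = 5): (5−7)(5−8)(5−11)(5−1) = (−2)·(−3)·(−6)·4 = −144 ≡ 12, so v_4 = 12^{−1} = 12 (mod 13).
  i = 5 (α = 1): (1−7)(1−8)(1−11)(1−5) = (−6)·(−7)·(−10)·(−4) = 1680 ≡ 3, so v_5 = 3^{−1} = 9 (mod 13).
  v = [3, 7, 8, 12, 9].
Step 2: syndromes of r = [4, 9, 7, 11, 5] (all sums mod 13).
  S_0 = Σ v_i r_i = 3·4 + 7·9 + 8·7 + 12·11 + 9·5 = 308 ≡ 9.
  S_1 = Σ v_i α_i r_i = 3·7·4 + 7·8·9 + 8·11·7 + 12·5·11 + 9·1·5 = 1909 ≡ 11.
  α_i^2 mod 13 = [10, 12, 4, 12, 1].
  S_2 = Σ v_i α_i^2 r_i = 3·10·4 + 7·12·9 + 8·4·7 + 12·12·11 + 9·1·5 = 2729 ≡ 12.
  S = (9, 11, 12) ≠ 0, so r is not a codeword (an error is present).
Step 3: locate the error. For a single error e at position i, S_ℓ = v_i·e·α_i^ℓ, so α_err = S_1/S_0.
  S_0^{−1} = 9^{−1} = 3 (mod 13), so α_err = 11·3 = 33 ≡ 7 = α_1. Error position i = 1.
  Consistency check: S_2/S_1 = 12·6 = 72 ≡ 7 = α_err ✓ (single-error assumption holds).
Step 4: error magnitude e = S_0/v_1 = S_0·∏_{j≠1}(α_1 − α_j) = 9·9 = 81 ≡ 3 (mod 13).
Step 5: correct position 1: c_1 = r_1 − e = 4 − 3 ≡ 1 (mod 13). Hence c = [1, 9, 7, 11, 5].
  Check: interpolating c through the α_i gives m(x) = 10 + 8·x (degree < 2) with m(α_i) = c_i for every i, so c is indeed a codeword.


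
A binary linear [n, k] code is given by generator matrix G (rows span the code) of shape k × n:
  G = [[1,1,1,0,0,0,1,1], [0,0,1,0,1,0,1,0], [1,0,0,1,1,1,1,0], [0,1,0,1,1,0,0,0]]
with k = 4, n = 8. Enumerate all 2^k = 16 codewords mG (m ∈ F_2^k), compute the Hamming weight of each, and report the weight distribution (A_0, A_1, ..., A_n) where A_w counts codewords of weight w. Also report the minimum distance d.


Weight distribution: A_0 = 1, A_3 = 4, A_4 = 5, A_5 = 4, A_6 = 2. Minimum distance d = 3.

Enumerate all 2^4 = 16 messages m ∈ F_2^4.
For each, compute codeword c = mG in F_2^8, then tally its weight.
  m = 0000 → c = 00000000, weight = 0.
  m = 1000 → c = 11100011, weight = 5.
  m = 0100 → c = 00101010, weight = 3.
  m = 1100 → c = 11001001, weight = 4.
  m = 0010 → c = 10011110, weight = 5.
  m = 1010 → c = 01111101, weight = 6.
  m = 0110 → c = 10110100, weight = 4.
  m = 1110 → c = 01010111, weight = 5.
  m = 0001 → c = 01011000, weight = 3.
  m = 1001 → c = 10111011, weight = 6.
  m = 0101 → c = 01110010, weight = 4.
  m = 1101 → c = 10010001, weight = 3.
  m = 0011 → c = 11000110, weight = 4.
  m = 1011 → c = 00100101, weight = 3.
  m = 0111 → c = 11101100, weight = 5.
  m = 1111 → c = 00001111, weight = 4.
Tally weights:
  weight 0: 1 codewords.
  weight 3: 4 codewords.
  weight 4: 5 codewords.
  weight 5: 4 codewords.
  weight 6: 2 codewords.
Minimum distance d = smallest w > 0 with A_w > 0 = 3.
Sanity: Σ A_w = 16 = 2^4 = 16 ✓.


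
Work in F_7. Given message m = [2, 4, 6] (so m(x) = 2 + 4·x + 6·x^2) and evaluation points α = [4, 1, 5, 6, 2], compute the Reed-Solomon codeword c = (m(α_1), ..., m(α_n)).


c = [2, 5, 4, 4, 6]

Message polynomial: m(x) = 2 + 4·x + 6·x^2 (mod 7).
For each evaluation point α_i, compute m(α_i) mod 7:
  α_1 = 4: Horner steps 6 → 0 → 2, so m(4) = 2.
  α_2 = 1: Horner steps 6 → 3 → 5, so m(1) = 5.
  α_3 = 5: Horner steps 6 → 6 → 4, so m(5) = 4.
  α_4 = 6: Horner steps 6 → 5 → 4, so m(6) = 4.
  α_5 = 2: Horner steps 6 → 2 → 6, so m(2) = 6.
Codeword c = [2, 5, 4, 4, 6] ∈ F_7^5.


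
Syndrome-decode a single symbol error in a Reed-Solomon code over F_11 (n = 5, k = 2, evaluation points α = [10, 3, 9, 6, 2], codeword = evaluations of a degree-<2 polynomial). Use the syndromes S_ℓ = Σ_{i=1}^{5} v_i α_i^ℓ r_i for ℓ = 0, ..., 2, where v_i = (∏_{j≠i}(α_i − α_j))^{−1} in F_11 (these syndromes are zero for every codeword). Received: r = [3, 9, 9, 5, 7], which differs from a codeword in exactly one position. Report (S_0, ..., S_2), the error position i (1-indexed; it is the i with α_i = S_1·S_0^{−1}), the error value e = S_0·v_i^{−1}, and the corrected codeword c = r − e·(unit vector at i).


S = (5, 4, 1), error at position 2, error magnitude e = 8, c = [3, 1, 9, 5, 7].

Step 1: column multipliers v_i = (∏_{j≠i}(α_i − α_j))^{−1} mod 11.
  i = 1 (α = 10): (10−3)(10−9)(10−6)(10−2) = 7·1·4·8 = 224 ≡ 4, so v_1 = 4^{−1} = 3 (mod 11).
  i = 2 (α = 3): (3−10)(3−9)(3−6)(3−2) = (−7)·(−6)·(−3)·1 = −126 ≡ 6, so v_2 = 6^{−1} = 2 (mod 11).
  i = 3 (α = 9): (9−10)(9−3)(9−6)(9−2) = (−1)·6·3·7 = −126 ≡ 6, so v_3 = 6^{−1} = 2 (mod 11).
  i = 4 (α = 6): (6−10)(6−3)(6−9)(6−2) = (−4)·3·(−3)·4 = 144 ≡ 1, so v_4 = 1^{−1} = 1 (mod 11).
  i = 5 (α = 2): (2−10)(2−3)(2−9)(2−6) = (−8)·(−1)·(−7)·(−4) = 224 ≡ 4, so v_5 = 4^{−1} = 3 (mod 11).
  v = [3, 2, 2, 1, 3].
Step 2: syndromes of r = [3, 9, 9, 5, 7] (all sums mod 11).
  S_0 = Σ v_i r_i = 3·3 + 2·9 + 2·9 + 1·5 + 3·7 = 71 ≡ 5.
  S_1 = Σ v_i α_i r_i = 3·10·3 + 2·3·9 + 2·9·9 + 1·6·5 + 3·2·7 = 378 ≡ 4.
  α_i^2 mod 11 = [1, 9, 4, 3, 4].
  S_2 = Σ v_i α_i^2 r_i = 3·1·3 + 2·9·9 + 2·4·9 + 1·3·5 + 3·4·7 = 342 ≡ 1.
  S = (5, 4, 1) ≠ 0, so r is not a codeword (an error is present).
Step 3: locate the error. For a single error e at position i, S_ℓ = v_i·e·α_i^ℓ, so α_err = S_1/S_0.
  S_0^{−1} = 5^{−1} = 9 (mod 11), so α_err = 4·9 = 36 ≡ 3 = α_2. Error position i = 2.
  Consistency check: S_2/S_1 = 1·3 = 3 ≡ 3 = α_err ✓ (single-error assumption holds).
Step 4: error magnitude e = S_0/v_2 = S_0·∏_{j≠2}(α_2 − α_j) = 5·6 = 30 ≡ 8 (mod 11).
Step 5: correct position 2: c_2 = r_2 − e = 9 − 8 ≡ 1 (mod 11). Hence c = [3, 1, 9, 5, 7].
  Check: interpolating c through the α_i gives m(x) = 8 + 5·x (degree < 2) with m(α_i) = c_i for every i, so c is indeed a codeword.


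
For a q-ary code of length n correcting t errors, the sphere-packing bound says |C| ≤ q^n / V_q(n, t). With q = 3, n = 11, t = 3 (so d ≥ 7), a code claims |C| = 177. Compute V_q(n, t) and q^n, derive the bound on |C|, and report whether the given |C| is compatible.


V_q(n, t) = 1563, q^n = 177147, Hamming bound = 113, |C| = 177 > bound (violated).

Step 1: Compute V_q(n, t) = Σ_{j=0}^3 C(n, j) (q−1)^j.
  j = 0: C(11,0)·(2)^0 = 1·1 = 1.
  j = 1: C(11,1)·(2)^1 = 11·2 = 22.
  j = 2: C(11,2)·(2)^2 = 55·4 = 220.
  j = 3: C(11,3)·(2)^3 = 165·8 = 1320.
  V_q(n, t) = 1 + 22 + 220 + 1320 = 1563.
Step 2: q^n = 3^11 = 177147.
Step 3: Hamming bound ⌊q^n / V_q(n,t)⌋ = ⌊177147/1563⌋ = 113.
Step 4: Compare |C| = 177 to 113: violated.
The claimed |C| lies above the Hamming bound, so no 3-ary code of length 11 with d ≥ 7 can have 177 codewords.


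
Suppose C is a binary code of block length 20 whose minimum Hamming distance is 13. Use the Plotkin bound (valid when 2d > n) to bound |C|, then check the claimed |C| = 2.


Plotkin bound M ≤ 4; given |C| = 2 ≤ bound (satisfied).

Check applicability: 2d = 26, n = 20.
2d − n = 6 > 0, so Plotkin applies.
Compute d/(2d−n) = 13/6 ≈ 2.1667.
⌊d/(2d−n)⌋ = 2.
Plotkin bound: M ≤ 2·2 = 4.
Given |C| = 2, check: satisfied.
This |C| is below the Plotkin bound.


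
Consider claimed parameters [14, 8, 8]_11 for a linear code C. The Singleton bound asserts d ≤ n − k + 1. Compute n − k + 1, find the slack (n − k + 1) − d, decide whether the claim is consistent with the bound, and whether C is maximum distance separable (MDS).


Singleton RHS = n − k + 1 = 7, slack = -1, bound violated (no such code; not MDS).

Singleton bound: d ≤ n − k + 1.
Here n = 14, k = 8, so n − k + 1 = 7.
Given d = 8, check d ≤ 7: NO.
Slack = (n − k + 1) − d = -1.
The slack is negative: d = 8 exceeds n − k + 1 = 7 by 1, so the Singleton bound is violated and no linear [14, 8, 8]_11 code can exist. In particular it is not MDS (MDS requires d = n − k + 1 exactly).
Description: the claimed parameters are [14, 8, 8]_11; such a code would be impossible (violates the Singleton bound).


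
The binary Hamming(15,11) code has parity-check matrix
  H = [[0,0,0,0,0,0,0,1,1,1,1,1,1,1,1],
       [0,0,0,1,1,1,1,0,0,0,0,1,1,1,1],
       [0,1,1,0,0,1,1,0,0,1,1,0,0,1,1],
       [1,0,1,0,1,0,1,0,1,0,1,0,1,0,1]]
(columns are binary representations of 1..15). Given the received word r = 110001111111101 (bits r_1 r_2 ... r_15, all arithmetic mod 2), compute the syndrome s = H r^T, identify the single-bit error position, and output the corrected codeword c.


s = (1, 1, 0, 0)^T, error position = 12, corrected codeword c = 110001111110101

Compute s = H r^T mod 2 one row at a time:
  s_1 = 1 + 1 + 1 + 1 + 1 + 1 + 0 + 1 = 7 ≡ 1 (mod 2).
  s_2 = 0 + 0 + 1 + 1 + 1 + 1 + 0 + 1 = 5 ≡ 1 (mod 2).
  s_3 = 1 + 0 + 1 + 1 + 1 + 1 + 0 + 1 = 6 ≡ 0 (mod 2).
  s_4 = 1 + 0 + 0 + 1 + 1 + 1 + 1 + 1 = 6 ≡ 0 (mod 2).
s = (1, 1, 0, 0)^T — this equals column 12 of H (binary 1100), so error is at position 12.
Correct: flip bit 12 of r = 110001111111101 to get c = 110001111110101.


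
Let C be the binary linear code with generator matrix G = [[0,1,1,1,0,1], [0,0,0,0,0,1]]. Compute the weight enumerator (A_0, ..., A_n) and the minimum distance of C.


Weight distribution: A_0 = 1, A_1 = 1, A_3 = 1, A_4 = 1. Minimum distance d = 1.

Enumerate all 2^2 = 4 messages m ∈ F_2^2.
For each, compute codeword c = mG in F_2^6, then tally its weight.
  m = 00 → c = 000000, weight = 0.
  m = 10 → c = 011101, weight = 4.
  m = 01 → c = 000001, weight = 1.
  m = 11 → c = 011100, weight = 3.
Tally weights:
  weight 0: 1 codewords.
  weight 1: 1 codewords.
  weight 3: 1 codewords.
  weight 4: 1 codewords.
Minimum distance d = smallest w > 0 with A_w > 0 = 1.
Sanity: Σ A_w = 4 = 2^2 = 4 ✓.


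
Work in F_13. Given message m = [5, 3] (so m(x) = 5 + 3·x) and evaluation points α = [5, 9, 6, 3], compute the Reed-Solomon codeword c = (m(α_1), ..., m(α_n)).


c = [7, 6, 10, 1]

Message polynomial: m(x) = 5 + 3·x (mod 13).
For each evaluation point α_i, compute m(α_i) mod 13:
  α_1 = 5: Horner steps 3 → 7, so m(5) = 7.
  α_2 = 9: Horner steps 3 → 6, so m(9) = 6.
  α_3 = 6: Horner steps 3 → 10, so m(6) = 10.
  α_4 = 3: Horner steps 3 → 1, so m(3) = 1.
Codeword c = [7, 6, 10, 1] ∈ F_13^4.


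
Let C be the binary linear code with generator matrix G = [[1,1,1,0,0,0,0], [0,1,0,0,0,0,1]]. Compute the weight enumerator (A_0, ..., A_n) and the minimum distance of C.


Weight distribution: A_0 = 1, A_2 = 1, A_3 = 2. Minimum distance d = 2.

Enumerate all 2^2 = 4 messages m ∈ F_2^2.
For each, compute codeword c = mG in F_2^7, then tally its weight.
  m = 00 → c = 0000000, weight = 0.
  m = 10 → c = 1110000, weight = 3.
  m = 01 → c = 0100001, weight = 2.
  m = 11 → c = 1010001, weight = 3.
Tally weights:
  weight 0: 1 codewords.
  weight 2: 1 codewords.
  weight 3: 2 codewords.
Minimum distance d = smallest w > 0 with A_w > 0 = 2.
Sanity: Σ A_w = 4 = 2^2 = 4 ✓.


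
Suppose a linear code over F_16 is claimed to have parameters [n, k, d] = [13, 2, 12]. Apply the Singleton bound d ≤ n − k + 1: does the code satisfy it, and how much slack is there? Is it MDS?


Singleton RHS = n − k + 1 = 12, slack = 0, bound satisfied, MDS.

Singleton bound: d ≤ n − k + 1.
Here n = 13, k = 2, so n − k + 1 = 12.
Given d = 12, check d ≤ 12: YES.
Slack = (n − k + 1) − d = 0.
The code is MDS (slack = 0).
Description: the claimed parameters are [13, 2, 12]_16; such a code would be MDS (meets Singleton bound).


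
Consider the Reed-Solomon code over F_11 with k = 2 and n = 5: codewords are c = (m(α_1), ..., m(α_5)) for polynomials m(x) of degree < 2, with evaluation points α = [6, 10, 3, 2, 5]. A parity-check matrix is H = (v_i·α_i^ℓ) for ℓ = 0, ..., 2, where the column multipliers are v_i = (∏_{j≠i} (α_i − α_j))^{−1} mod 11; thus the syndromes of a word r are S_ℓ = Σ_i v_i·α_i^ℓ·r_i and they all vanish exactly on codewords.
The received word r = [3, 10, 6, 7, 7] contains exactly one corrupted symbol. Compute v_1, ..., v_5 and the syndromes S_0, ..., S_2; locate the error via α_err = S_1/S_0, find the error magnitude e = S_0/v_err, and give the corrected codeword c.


S = (10, 6, 8), error at position 5, error magnitude e = 3, c = [3, 10, 6, 7, 4].

Step 1: column multipliers v_i = (∏_{j≠i}(α_i − α_j))^{−1} mod 11.
  i = 1 (α = 6): (6−10)(6−3)(6−2)(6−5) = (−4)·3·4·1 = −48 ≡ 7, so v_1 = 7^{−1} = 8 (mod 11).
  i = 2 (α = 10): (10−6)(10−3)(10−2)(10−5) = 4·7·8·5 = 1120 ≡ 9, so v_2 = 9^{−1} = 5 (mod 11).
  i = 3 (α = 3): (3−6)(3−10)(3−2)(3−5) = (−3)·(−7)·1·(−2) = −42 ≡ 2, so v_3 = 2^{−1} = 6 (mod 11).
  i = 4 (α = 2): (2−6)(2−10)(2−3)(2−5) = (−4)·(−8)·(−1)·(−3) = 96 ≡ 8, so v_4 = 8^{−1} = 7 (mod 11).
  i = 5 (α = 5): (5−6)(5−10)(5−3)(5−2) = (−1)·(−5)·2·3 = 30 ≡ 8, so v_5 = 8^{−1} = 7 (mod 11).
  v = [8, 5, 6, 7, 7].
Step 2: syndromes of r = [3, 10, 6, 7, 7] (all sums mod 11).
  S_0 = Σ v_i r_i = 8·3 + 5·10 + 6·6 + 7·7 + 7·7 = 208 ≡ 10.
  S_1 = Σ v_i α_i r_i = 8·6·3 + 5·10·10 + 6·3·6 + 7·2·7 + 7·5·7 = 1095 ≡ 6.
  α_i^2 mod 11 = [3, 1, 9, 4, 3].
  S_2 = Σ v_i α_i^2 r_i = 8·3·3 + 5·1·10 + 6·9·6 + 7·4·7 + 7·3·7 = 789 ≡ 8.
  S = (10, 6, 8) ≠ 0, so r is not a codeword (an error is present).
Step 3: locate the error. For a single error e at position i, S_ℓ = v_i·e·α_i^ℓ, so α_err = S_1/S_0.
  S_0^{−1} = 10^{−1} = 10 (mod 11), so α_err = 6·10 = 60 ≡ 5 = α_5. Error position i = 5.
  Consistency check: S_2/S_1 = 8·2 = 16 ≡ 5 = α_err ✓ (single-error assumption holds).
Step 4: error magnitude e = S_0/v_5 = S_0·∏_{j≠5}(α_5 − α_j) = 10·8 = 80 ≡ 3 (mod 11).
Step 5: correct position 5: c_5 = r_5 − e = 7 − 3 ≡ 4 (mod 11). Hence c = [3, 10, 6, 7, 4].
  Check: interpolating c through the α_i gives m(x) = 9 + 10·x (degree < 2) with m(α_i) = c_i for every i, so c is indeed a codeword.


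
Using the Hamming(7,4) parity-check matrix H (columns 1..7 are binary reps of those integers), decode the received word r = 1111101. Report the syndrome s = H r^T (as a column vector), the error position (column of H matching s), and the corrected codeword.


s = (1, 1, 0)^T, error position = 6, corrected codeword c = 1111111

Compute s = H r^T mod 2 one row at a time:
  s_1 = 1 + 1 + 0 + 1 = 3 ≡ 1 (mod 2).
  s_2 = 1 + 1 + 0 + 1 = 3 ≡ 1 (mod 2).
  s_3 = 1 + 1 + 1 + 1 = 4 ≡ 0 (mod 2).
s = (1, 1, 0)^T — this equals column 6 of H (binary 110), so error is at position 6.
Correct: flip bit 6 of r = 1111101 to get c = 1111111.


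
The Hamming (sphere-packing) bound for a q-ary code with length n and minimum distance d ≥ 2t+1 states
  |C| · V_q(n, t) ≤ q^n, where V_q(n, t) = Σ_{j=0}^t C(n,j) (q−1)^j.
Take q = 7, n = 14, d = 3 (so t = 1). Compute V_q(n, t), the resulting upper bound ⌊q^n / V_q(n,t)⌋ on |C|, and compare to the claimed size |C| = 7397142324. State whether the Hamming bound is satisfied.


V_q(n, t) = 85, q^n = 678223072849, Hamming bound = 7979094974, |C| = 7397142324 ≤ bound (satisfied).

Step 1: Compute V_q(n, t) = Σ_{j=0}^1 C(n, j) (q−1)^j.
  j = 0: C(14,0)·(6)^0 = 1·1 = 1.
  j = 1: C(14,1)·(6)^1 = 14·6 = 84.
  V_q(n, t) = 1 + 84 = 85.
Step 2: q^n = 7^14 = 678223072849.
Step 3: Hamming bound ⌊q^n / V_q(n,t)⌋ = ⌊678223072849/85⌋ = 7979094974.
Step 4: Compare |C| = 7397142324 to 7979094974: satisfied.
The claimed |C| lies below the Hamming bound.


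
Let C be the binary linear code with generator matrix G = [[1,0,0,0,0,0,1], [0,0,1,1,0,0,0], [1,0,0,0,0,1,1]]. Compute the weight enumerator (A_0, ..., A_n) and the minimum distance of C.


Weight distribution: A_0 = 1, A_1 = 1, A_2 = 2, A_3 = 2, A_4 = 1, A_5 = 1. Minimum distance d = 1.

Enumerate all 2^3 = 8 messages m ∈ F_2^3.
For each, compute codeword c = mG in F_2^7, then tally its weight.
  m = 000 → c = 0000000, weight = 0.
  m = 100 → c = 1000001, weight = 2.
  m = 010 → c = 0011000, weight = 2.
  m = 110 → c = 1011001, weight = 4.
  m = 001 → c = 1000011, weight = 3.
  m = 101 → c = 0000010, weight = 1.
  m = 011 → c = 1011011, weight = 5.
  m = 111 → c = 0011010, weight = 3.
Tally weights:
  weight 0: 1 codewords.
  weight 1: 1 codewords.
  weight 2: 2 codewords.
  weight 3: 2 codewords.
  weight 4: 1 codewords.
  weight 5: 1 codewords.
Minimum distance d = smallest w > 0 with A_w > 0 = 1.
Sanity: Σ A_w = 8 = 2^3 = 8 ✓.


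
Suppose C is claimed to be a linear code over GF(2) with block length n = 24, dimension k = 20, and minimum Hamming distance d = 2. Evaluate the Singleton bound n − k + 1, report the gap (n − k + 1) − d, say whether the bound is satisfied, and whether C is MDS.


Singleton RHS = n − k + 1 = 5, slack = 3, bound satisfied, not MDS.

Singleton bound: d ≤ n − k + 1.
Here n = 24, k = 20, so n − k + 1 = 5.
Given d = 2, check d ≤ 5: YES.
Slack = (n − k + 1) − d = 3.
The code is NOT MDS (slack = 3 > 0).
Description: the claimed parameters are [24, 20, 2]_2; such a code would be non-MDS.
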